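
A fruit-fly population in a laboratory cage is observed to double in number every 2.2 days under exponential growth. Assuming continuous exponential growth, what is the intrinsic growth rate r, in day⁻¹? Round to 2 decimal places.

0.32 per day

r = ln(2)/t_d = 0.6931/2.2 = 0.31507.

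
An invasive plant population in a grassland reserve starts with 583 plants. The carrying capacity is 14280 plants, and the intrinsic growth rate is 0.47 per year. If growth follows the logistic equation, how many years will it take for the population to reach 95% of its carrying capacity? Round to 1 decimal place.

A = (K − N₀)/N₀ = (14280 − 583)/583 = 23.494.
Solve 14280/(1 + 23.494·e^(−0.47t)) = 13566: 1 + 23.494·e^(−0.47t) = 1.0526, so e^(−0.47t) = 0.00224021.
−0.47·t = ln(0.00224021) = -6.1012, so t = 6.1012/0.47 = 12.981.

13.0 years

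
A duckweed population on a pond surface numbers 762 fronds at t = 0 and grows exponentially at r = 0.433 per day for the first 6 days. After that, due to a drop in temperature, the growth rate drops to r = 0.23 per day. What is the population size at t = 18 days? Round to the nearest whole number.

161773 fronds

Phase 1: N(6) = 762·e^(0.433×6) = 762·e^2.598 = 10238.9.
Phase 2 runs for 18 − 6 = 12 days at r = 0.23.
N(18) = 10238.9·e^(0.23×12) = 10238.9·e^2.76 = 161773.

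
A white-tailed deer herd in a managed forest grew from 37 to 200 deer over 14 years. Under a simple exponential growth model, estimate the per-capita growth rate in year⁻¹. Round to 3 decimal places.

0.121 per year

From N(t) = N₀·e^(rt): e^(r·14) = 200/37 = 5.4054.
r·14 = ln(5.4054) = 1.6874, so r = 1.6874/14 = 0.12053.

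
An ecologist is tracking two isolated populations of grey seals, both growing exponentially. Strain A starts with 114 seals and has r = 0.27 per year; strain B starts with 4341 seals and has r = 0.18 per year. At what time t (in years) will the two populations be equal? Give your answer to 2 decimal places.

Set 114·e^(0.27t) = 4341·e^(0.18t).
e^((0.27 − 0.18)t) = 4341/114 → e^(0.09·t) = 38.079.
0.09·t = ln(38.079) = 3.6397, so t = 3.6397/0.09 = 40.441.

40.44 years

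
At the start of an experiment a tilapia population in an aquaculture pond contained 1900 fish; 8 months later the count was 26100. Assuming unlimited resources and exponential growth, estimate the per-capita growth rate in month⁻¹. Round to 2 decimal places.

From N(t) = N₀·e^(rt): e^(r·8) = 26100/1900 = 13.737.
r·8 = ln(13.737) = 2.6201, so r = 2.6201/8 = 0.32751.

0.33 per month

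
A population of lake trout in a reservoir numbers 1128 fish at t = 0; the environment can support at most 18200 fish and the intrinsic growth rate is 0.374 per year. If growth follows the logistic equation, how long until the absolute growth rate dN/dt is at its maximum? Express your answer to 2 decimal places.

7.26 years

Logistic growth is fastest at N = K/2 = 9100.
A = (K − N₀)/N₀ = 15.135. Set K/(1 + A·e^(−rt)) = K/2 → A·e^(−rt) = 1.
e^(−0.374t) = 1/15.135 = 0.0660731, so t = ln(15.135)/0.374 = 2.717/0.374 = 7.2647.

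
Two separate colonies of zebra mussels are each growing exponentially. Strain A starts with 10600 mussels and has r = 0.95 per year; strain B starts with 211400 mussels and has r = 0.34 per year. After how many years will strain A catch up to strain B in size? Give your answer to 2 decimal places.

4.91 years

Set 10600·e^(0.95t) = 211400·e^(0.34t).
e^((0.95 − 0.34)t) = 211400/10600 → e^(0.61·t) = 19.943.
0.61·t = ln(19.943) = 2.9929, so t = 2.9929/0.61 = 4.9064.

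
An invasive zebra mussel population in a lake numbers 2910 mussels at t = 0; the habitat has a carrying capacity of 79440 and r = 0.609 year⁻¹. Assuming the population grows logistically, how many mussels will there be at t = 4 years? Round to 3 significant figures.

A = (K − N₀)/N₀ = (79440 − 2910)/2910 = 26.299.
N(t) = K/(1 + A·e^(−rt)) = 79440/(1 + 26.299×e^(−0.609×4)).
e^(−2.436) = 0.08751; denominator = 1 + 26.299×0.08751 = 3.3014.
N = 79440/3.3014 = 24062.3.

24100 mussels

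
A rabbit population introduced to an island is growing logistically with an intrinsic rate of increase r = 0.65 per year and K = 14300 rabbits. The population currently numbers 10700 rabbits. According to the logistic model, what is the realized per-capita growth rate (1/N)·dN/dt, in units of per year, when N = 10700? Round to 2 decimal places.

(1/N)·dN/dt = r(1 − N/K) = 0.65 × (1 − 10700/14300).
= 0.65 × 0.25175 = 0.16364.

0.16 per year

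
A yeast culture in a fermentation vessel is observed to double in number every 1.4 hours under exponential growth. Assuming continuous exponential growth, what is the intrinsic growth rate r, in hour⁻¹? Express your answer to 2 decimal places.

r = ln(2)/t_d = 0.6931/1.4 = 0.49511.

0.50 per hour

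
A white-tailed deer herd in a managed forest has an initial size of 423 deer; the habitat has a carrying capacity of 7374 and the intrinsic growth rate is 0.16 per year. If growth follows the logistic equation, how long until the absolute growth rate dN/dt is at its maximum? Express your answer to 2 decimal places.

17.50 years

Logistic growth is fastest at N = K/2 = 3687.
A = (K − N₀)/N₀ = 16.433. Set K/(1 + A·e^(−rt)) = K/2 → A·e^(−rt) = 1.
e^(−0.16t) = 1/16.433 = 0.0608546, so t = ln(16.433)/0.16 = 2.7993/0.16 = 17.495.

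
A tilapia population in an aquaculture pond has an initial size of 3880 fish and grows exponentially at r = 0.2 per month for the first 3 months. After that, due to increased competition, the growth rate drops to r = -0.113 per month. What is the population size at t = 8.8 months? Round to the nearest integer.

3671 fish

Phase 1: N(3) = 3880·e^(0.2×3) = 3880·e^0.6 = 7069.82.
Phase 2 runs for 8.8 − 3 = 5.8 months at r = -0.113.
N(8.8) = 7069.82·e^(-0.113×5.8) = 7069.82·e^-0.6554 = 3670.89.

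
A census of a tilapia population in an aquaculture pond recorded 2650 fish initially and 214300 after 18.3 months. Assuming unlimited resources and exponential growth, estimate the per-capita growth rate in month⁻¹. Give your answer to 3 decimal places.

0.240 per month

From N(t) = N₀·e^(rt): e^(r·18.3) = 214300/2650 = 80.868.
r·18.3 = ln(80.868) = 4.3928, so r = 4.3928/18.3 = 0.24004.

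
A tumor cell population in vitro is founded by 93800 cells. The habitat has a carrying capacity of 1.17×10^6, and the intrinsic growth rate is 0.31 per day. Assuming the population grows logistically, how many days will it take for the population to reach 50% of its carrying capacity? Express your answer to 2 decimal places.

A = (K − N₀)/N₀ = (1.17×10^6 − 93800)/93800 = 11.473.
Solve 1.17×10^6/(1 + 11.473·e^(−0.31t)) = 585000: 1 + 11.473·e^(−0.31t) = 2, so e^(−0.31t) = 0.0871585.
−0.31·t = ln(0.0871585) = -2.44, so t = 2.44/0.31 = 7.8711.

7.87 days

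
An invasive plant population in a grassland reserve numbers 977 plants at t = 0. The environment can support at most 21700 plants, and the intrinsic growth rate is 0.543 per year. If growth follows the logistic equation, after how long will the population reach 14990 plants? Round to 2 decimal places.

A = (K − N₀)/N₀ = (21700 − 977)/977 = 21.211.
Solve 21700/(1 + 21.211·e^(−0.543t)) = 14990: 1 + 21.211·e^(−0.543t) = 1.4476, so e^(−0.543t) = 0.0211039.
−0.543·t = ln(0.0211039) = -3.8583, so t = 3.8583/0.543 = 7.1055.

7.11 years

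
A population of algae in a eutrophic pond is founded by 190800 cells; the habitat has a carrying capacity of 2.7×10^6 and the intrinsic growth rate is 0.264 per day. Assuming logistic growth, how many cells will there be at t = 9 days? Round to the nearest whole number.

1215118 cells

A = (K − N₀)/N₀ = (2.7×10^6 − 190800)/190800 = 13.151.
N(t) = K/(1 + A·e^(−rt)) = 2.7×10^6/(1 + 13.151×e^(−0.264×9)).
e^(−2.376) = 0.092922; denominator = 1 + 13.151×0.092922 = 2.222.
N = 2.7×10^6/2.222 = 1.215118×10^6.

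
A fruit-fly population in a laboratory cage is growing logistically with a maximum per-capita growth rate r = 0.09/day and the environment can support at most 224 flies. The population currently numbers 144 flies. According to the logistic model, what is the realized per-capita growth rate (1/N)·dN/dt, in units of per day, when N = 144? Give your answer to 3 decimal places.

(1/N)·dN/dt = r(1 − N/K) = 0.09 × (1 − 144/224).
= 0.09 × 0.35714 = 0.032143.

0.032 per day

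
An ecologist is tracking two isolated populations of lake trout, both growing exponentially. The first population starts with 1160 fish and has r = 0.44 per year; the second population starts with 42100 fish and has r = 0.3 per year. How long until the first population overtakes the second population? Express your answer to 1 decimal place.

25.7 years

Set 1160·e^(0.44t) = 42100·e^(0.3t).
e^((0.44 − 0.3)t) = 42100/1160 → e^(0.14·t) = 36.293.
0.14·t = ln(36.293) = 3.5916, so t = 3.5916/0.14 = 25.654.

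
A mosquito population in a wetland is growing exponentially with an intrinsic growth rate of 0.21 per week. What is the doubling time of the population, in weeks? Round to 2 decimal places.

3.30 weeks

Doubling time t_d = ln(2)/r = 0.6931/0.21 = 3.3007.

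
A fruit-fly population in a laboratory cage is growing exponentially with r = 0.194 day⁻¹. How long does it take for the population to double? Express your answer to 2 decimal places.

Doubling time t_d = ln(2)/r = 0.6931/0.194 = 3.5729.

3.57 days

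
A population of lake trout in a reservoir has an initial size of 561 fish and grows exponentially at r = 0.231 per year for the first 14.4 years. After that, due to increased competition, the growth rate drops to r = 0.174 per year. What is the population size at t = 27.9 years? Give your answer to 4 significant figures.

163600 fish

Phase 1: N(14.4) = 561·e^(0.231×14.4) = 561·e^3.326 = 15617.1.
Phase 2 runs for 27.9 − 14.4 = 13.5 years at r = 0.174.
N(27.9) = 15617.1·e^(0.174×13.5) = 15617.1·e^2.349 = 163590.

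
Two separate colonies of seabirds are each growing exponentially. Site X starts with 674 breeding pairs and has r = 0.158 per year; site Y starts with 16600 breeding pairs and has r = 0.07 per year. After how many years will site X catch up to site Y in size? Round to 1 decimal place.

36.4 years

Set 674·e^(0.158t) = 16600·e^(0.07t).
e^((0.158 − 0.07)t) = 16600/674 → e^(0.088·t) = 24.629.
0.088·t = ln(24.629) = 3.2039, so t = 3.2039/0.088 = 36.408.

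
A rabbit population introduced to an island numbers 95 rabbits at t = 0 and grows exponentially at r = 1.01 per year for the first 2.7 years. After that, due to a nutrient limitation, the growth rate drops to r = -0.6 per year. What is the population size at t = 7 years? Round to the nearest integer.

Phase 1: N(2.7) = 95·e^(1.01×2.7) = 95·e^2.727 = 1452.26.
Phase 2 runs for 7 − 2.7 = 4.3 years at r = -0.6.
N(7) = 1452.26·e^(-0.6×4.3) = 1452.26·e^-2.58 = 110.044.

110 rabbits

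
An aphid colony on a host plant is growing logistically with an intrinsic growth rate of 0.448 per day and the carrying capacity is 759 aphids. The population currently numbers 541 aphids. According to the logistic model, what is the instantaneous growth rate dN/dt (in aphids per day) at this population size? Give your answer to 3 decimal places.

69.613 aphids per day

dN/dt = rN(1 − N/K) = 0.448 × 541 × (1 − 541/759).
1 − 541/759 = 0.28722; dN/dt = 0.448 × 541 × 0.28722 = 69.613.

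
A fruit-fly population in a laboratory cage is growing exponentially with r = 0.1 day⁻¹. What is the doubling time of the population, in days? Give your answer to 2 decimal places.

6.93 days

Doubling time t_d = ln(2)/r = 0.6931/0.1 = 6.9315.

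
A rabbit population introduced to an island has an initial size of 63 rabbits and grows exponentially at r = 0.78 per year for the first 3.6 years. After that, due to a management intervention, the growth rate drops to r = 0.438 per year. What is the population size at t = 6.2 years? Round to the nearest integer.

Phase 1: N(3.6) = 63·e^(0.78×3.6) = 63·e^2.808 = 1044.33.
Phase 2 runs for 6.2 − 3.6 = 2.6 years at r = 0.438.
N(6.2) = 1044.33·e^(0.438×2.6) = 1044.33·e^1.139 = 3261.47.

3261 rabbits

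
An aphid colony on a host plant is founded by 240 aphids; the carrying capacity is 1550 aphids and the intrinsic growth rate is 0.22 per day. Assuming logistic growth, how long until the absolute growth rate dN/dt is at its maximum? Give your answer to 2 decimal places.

7.71 days

Logistic growth is fastest at N = K/2 = 775.
A = (K − N₀)/N₀ = 5.4583. Set K/(1 + A·e^(−rt)) = K/2 → A·e^(−rt) = 1.
e^(−0.22t) = 1/5.4583 = 0.183206, so t = ln(5.4583)/0.22 = 1.6971/0.22 = 7.7143.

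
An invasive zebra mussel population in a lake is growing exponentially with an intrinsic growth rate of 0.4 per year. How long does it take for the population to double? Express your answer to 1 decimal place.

1.7 years

Doubling time t_d = ln(2)/r = 0.6931/0.4 = 1.7329.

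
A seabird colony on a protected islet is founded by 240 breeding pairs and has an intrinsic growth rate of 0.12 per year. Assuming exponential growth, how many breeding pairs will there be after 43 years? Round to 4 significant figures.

N(t) = N₀·e^(rt) = 240 × e^(0.12×43) = 240 × e^5.16.
e^5.16 ≈ 174.16, so N ≈ 240 × 174.16 = 41799.5.

41800 breeding pairs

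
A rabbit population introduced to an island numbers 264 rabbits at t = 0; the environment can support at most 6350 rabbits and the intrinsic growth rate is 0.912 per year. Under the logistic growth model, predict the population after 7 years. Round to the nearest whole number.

6112 rabbits

A = (K − N₀)/N₀ = (6350 − 264)/264 = 23.053.
N(t) = K/(1 + A·e^(−rt)) = 6350/(1 + 23.053×e^(−0.912×7)).
e^(−6.384) = 0.0016884; denominator = 1 + 23.053×0.0016884 = 1.0389.
N = 6350/1.0389 = 6112.11.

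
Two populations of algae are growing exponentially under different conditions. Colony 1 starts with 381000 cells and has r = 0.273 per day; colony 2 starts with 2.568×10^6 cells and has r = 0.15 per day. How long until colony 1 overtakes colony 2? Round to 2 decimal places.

15.51 days

Set 381000·e^(0.273t) = 2.568×10^6·e^(0.15t).
e^((0.273 − 0.15)t) = 2.568×10^6/381000 → e^(0.123·t) = 6.7402.
0.123·t = ln(6.7402) = 1.9081, so t = 1.9081/0.123 = 15.513.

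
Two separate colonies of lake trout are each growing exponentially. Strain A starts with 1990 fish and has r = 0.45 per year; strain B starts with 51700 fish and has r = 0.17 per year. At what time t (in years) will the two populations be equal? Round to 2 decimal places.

11.63 years

Set 1990·e^(0.45t) = 51700·e^(0.17t).
e^((0.45 − 0.17)t) = 51700/1990 → e^(0.28·t) = 25.98.
0.28·t = ln(25.98) = 3.2573, so t = 3.2573/0.28 = 11.633.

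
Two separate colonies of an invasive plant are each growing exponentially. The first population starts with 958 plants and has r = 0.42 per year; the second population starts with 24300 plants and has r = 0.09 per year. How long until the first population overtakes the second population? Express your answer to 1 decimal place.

Set 958·e^(0.42t) = 24300·e^(0.09t).
e^((0.42 − 0.09)t) = 24300/958 → e^(0.33·t) = 25.365.
0.33·t = ln(25.365) = 3.2334, so t = 3.2334/0.33 = 9.7981.

9.8 years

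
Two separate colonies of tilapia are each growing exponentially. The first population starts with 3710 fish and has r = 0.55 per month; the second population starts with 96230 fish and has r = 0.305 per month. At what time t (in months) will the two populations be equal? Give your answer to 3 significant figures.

Set 3710·e^(0.55t) = 96230·e^(0.305t).
e^((0.55 − 0.305)t) = 96230/3710 → e^(0.245·t) = 25.938.
0.245·t = ln(25.938) = 3.2557, so t = 3.2557/0.245 = 13.289.

13.3 months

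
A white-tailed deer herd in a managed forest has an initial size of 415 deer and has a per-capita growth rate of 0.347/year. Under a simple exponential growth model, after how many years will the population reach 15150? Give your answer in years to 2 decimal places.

10.37 years

Set N₀·e^(rt) = 15150: e^(0.347·t) = 15150/415 = 36.506.
0.347·t = ln(36.506) = 3.5975, so t = 3.5975/0.347 = 10.367.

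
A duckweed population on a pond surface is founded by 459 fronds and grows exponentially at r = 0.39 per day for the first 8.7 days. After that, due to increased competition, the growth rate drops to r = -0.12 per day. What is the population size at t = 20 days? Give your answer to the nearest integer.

Phase 1: N(8.7) = 459·e^(0.39×8.7) = 459·e^3.393 = 13657.6.
Phase 2 runs for 20 − 8.7 = 11.3 days at r = -0.12.
N(20) = 13657.6·e^(-0.12×11.3) = 13657.6·e^-1.356 = 3519.42.

3519 fronds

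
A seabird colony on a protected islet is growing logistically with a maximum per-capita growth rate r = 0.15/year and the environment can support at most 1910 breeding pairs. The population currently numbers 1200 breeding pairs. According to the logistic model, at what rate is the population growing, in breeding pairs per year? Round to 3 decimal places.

dN/dt = rN(1 − N/K) = 0.15 × 1200 × (1 − 1200/1910).
1 − 1200/1910 = 0.37173; dN/dt = 0.15 × 1200 × 0.37173 = 66.911.

66.911 breeding pairs per year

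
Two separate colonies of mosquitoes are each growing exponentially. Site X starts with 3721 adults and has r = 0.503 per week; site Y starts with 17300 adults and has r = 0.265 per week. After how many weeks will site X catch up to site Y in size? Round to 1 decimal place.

Set 3721·e^(0.503t) = 17300·e^(0.265t).
e^((0.503 − 0.265)t) = 17300/3721 → e^(0.238·t) = 4.6493.
0.238·t = ln(4.6493) = 1.5367, so t = 1.5367/0.238 = 6.4568.

6.5 weeks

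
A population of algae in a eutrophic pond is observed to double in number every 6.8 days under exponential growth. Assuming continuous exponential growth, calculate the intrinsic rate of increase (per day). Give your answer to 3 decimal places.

0.102 per day

r = ln(2)/t_d = 0.6931/6.8 = 0.10193.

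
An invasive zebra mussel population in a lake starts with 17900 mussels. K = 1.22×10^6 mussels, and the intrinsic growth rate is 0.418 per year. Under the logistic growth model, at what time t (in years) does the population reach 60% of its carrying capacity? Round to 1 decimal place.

A = (K − N₀)/N₀ = (1.22×10^6 − 17900)/17900 = 67.156.
Solve 1.22×10^6/(1 + 67.156·e^(−0.418t)) = 732000: 1 + 67.156·e^(−0.418t) = 1.6667, so e^(−0.418t) = 0.00992707.
−0.418·t = ln(0.00992707) = -4.6125, so t = 4.6125/0.418 = 11.035.

11.0 years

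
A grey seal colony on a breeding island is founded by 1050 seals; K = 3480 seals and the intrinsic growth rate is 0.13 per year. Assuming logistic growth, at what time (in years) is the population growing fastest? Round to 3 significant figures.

Logistic growth is fastest at N = K/2 = 1740.
A = (K − N₀)/N₀ = 2.3143. Set K/(1 + A·e^(−rt)) = K/2 → A·e^(−rt) = 1.
e^(−0.13t) = 1/2.3143 = 0.432099, so t = ln(2.3143)/0.13 = 0.8391/0.13 = 6.4546.

6.45 years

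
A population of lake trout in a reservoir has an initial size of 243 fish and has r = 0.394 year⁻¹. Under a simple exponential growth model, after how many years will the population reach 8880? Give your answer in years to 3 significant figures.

Set N₀·e^(rt) = 8880: e^(0.394·t) = 8880/243 = 36.543.
0.394·t = ln(36.543) = 3.5985, so t = 3.5985/0.394 = 9.1332.

9.13 years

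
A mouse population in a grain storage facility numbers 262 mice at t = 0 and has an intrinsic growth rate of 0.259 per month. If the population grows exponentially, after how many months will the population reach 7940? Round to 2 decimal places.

13.17 months

Set N₀·e^(rt) = 7940: e^(0.259·t) = 7940/262 = 30.305.
0.259·t = ln(30.305) = 3.4113, so t = 3.4113/0.259 = 13.171.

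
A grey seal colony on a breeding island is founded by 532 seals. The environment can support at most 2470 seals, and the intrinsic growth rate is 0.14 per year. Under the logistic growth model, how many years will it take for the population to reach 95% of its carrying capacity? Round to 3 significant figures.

A = (K − N₀)/N₀ = (2470 − 532)/532 = 3.6429.
Solve 2470/(1 + 3.6429·e^(−0.14t)) = 2346.5: 1 + 3.6429·e^(−0.14t) = 1.0526, so e^(−0.14t) = 0.0144479.
−0.14·t = ln(0.0144479) = -4.2372, so t = 4.2372/0.14 = 30.266.

30.3 years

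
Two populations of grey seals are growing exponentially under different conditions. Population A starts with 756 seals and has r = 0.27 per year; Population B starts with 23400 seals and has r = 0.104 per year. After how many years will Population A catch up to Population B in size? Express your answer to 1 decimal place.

Set 756·e^(0.27t) = 23400·e^(0.104t).
e^((0.27 − 0.104)t) = 23400/756 → e^(0.166·t) = 30.952.
0.166·t = ln(30.952) = 3.4324, so t = 3.4324/0.166 = 20.677.

20.7 years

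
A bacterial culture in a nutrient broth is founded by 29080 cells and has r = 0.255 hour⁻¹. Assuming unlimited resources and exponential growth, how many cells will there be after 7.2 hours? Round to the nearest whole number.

182372 cells

N(t) = N₀·e^(rt) = 29080 × e^(0.255×7.2) = 29080 × e^1.836.
e^1.836 ≈ 6.2714, so N ≈ 29080 × 6.2714 = 182372.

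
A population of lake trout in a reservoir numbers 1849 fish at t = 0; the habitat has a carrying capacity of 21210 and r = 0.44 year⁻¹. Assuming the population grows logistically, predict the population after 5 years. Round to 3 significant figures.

9820 fish

A = (K − N₀)/N₀ = (21210 − 1849)/1849 = 10.471.
N(t) = K/(1 + A·e^(−rt)) = 21210/(1 + 10.471×e^(−0.44×5)).
e^(−2.2) = 0.1108; denominator = 1 + 10.471×0.1108 = 2.1602.
N = 21210/2.1602 = 9818.41.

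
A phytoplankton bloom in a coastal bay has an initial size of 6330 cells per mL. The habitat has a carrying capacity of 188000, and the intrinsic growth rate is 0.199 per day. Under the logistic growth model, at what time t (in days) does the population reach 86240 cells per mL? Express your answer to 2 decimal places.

A = (K − N₀)/N₀ = (188000 − 6330)/6330 = 28.7.
Solve 188000/(1 + 28.7·e^(−0.199t)) = 86240: 1 + 28.7·e^(−0.199t) = 2.18, so e^(−0.199t) = 0.0411139.
−0.199·t = ln(0.0411139) = -3.1914, so t = 3.1914/0.199 = 16.037.

16.04 days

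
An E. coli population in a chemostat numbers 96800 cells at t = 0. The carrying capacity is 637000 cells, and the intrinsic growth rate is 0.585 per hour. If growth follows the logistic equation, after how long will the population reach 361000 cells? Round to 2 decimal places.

A = (K − N₀)/N₀ = (637000 − 96800)/96800 = 5.5806.
Solve 637000/(1 + 5.5806·e^(−0.585t)) = 361000: 1 + 5.5806·e^(−0.585t) = 1.7645, so e^(−0.585t) = 0.137001.
−0.585·t = ln(0.137001) = -1.9878, so t = 1.9878/0.585 = 3.3979.

3.40 hours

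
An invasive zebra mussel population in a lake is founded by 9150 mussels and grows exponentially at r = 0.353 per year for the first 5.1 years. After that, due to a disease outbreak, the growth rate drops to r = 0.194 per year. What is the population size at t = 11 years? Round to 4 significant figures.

173900 mussels

Phase 1: N(5.1) = 9150·e^(0.353×5.1) = 9150·e^1.8 = 55370.9.
Phase 2 runs for 11 − 5.1 = 5.9 years at r = 0.194.
N(11) = 55370.9·e^(0.194×5.9) = 55370.9·e^1.145 = 173930.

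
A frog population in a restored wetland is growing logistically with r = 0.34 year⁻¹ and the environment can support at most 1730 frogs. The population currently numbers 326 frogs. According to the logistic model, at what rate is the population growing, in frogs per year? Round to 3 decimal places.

89.953 frogs per year

dN/dt = rN(1 − N/K) = 0.34 × 326 × (1 − 326/1730).
1 − 326/1730 = 0.81156; dN/dt = 0.34 × 326 × 0.81156 = 89.953.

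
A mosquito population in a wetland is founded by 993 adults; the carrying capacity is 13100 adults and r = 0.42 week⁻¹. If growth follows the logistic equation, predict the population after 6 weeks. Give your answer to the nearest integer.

6613 adults

A = (K − N₀)/N₀ = (13100 − 993)/993 = 12.192.
N(t) = K/(1 + A·e^(−rt)) = 13100/(1 + 12.192×e^(−0.42×6)).
e^(−2.52) = 0.08046; denominator = 1 + 12.192×0.08046 = 1.981.
N = 13100/1.981 = 6612.85.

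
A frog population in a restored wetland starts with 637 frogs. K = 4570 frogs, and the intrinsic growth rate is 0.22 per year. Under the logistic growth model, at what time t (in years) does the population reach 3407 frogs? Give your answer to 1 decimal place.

13.2 years

A = (K − N₀)/N₀ = (4570 − 637)/637 = 6.1743.
Solve 4570/(1 + 6.1743·e^(−0.22t)) = 3407: 1 + 6.1743·e^(−0.22t) = 1.3414, so e^(−0.22t) = 0.055287.
−0.22·t = ln(0.055287) = -2.8952, so t = 2.8952/0.22 = 13.16.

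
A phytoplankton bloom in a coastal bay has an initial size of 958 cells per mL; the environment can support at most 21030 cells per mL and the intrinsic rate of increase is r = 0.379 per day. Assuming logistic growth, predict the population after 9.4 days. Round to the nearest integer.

A = (K − N₀)/N₀ = (21030 − 958)/958 = 20.952.
N(t) = K/(1 + A·e^(−rt)) = 21030/(1 + 20.952×e^(−0.379×9.4)).
e^(−3.563) = 0.028365; denominator = 1 + 20.952×0.028365 = 1.5943.
N = 21030/1.5943 = 13190.7.

13191 cells per mL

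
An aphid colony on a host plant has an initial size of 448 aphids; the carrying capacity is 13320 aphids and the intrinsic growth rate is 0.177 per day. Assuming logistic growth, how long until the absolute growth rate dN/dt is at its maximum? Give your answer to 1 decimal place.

19.0 days

Logistic growth is fastest at N = K/2 = 6660.
A = (K − N₀)/N₀ = 28.732. Set K/(1 + A·e^(−rt)) = K/2 → A·e^(−rt) = 1.
e^(−0.177t) = 1/28.732 = 0.0348042, so t = ln(28.732)/0.177 = 3.358/0.177 = 18.972.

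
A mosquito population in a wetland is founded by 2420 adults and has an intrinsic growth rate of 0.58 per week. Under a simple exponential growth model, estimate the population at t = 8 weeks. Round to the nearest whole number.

250577 adults

N(t) = N₀·e^(rt) = 2420 × e^(0.58×8) = 2420 × e^4.64.
e^4.64 ≈ 103.54, so N ≈ 2420 × 103.54 = 250577.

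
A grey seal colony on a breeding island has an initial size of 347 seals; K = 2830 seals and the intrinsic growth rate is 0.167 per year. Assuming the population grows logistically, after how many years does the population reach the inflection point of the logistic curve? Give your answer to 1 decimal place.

11.8 years

Logistic growth is fastest at N = K/2 = 1415.
A = (K − N₀)/N₀ = 7.1556. Set K/(1 + A·e^(−rt)) = K/2 → A·e^(−rt) = 1.
e^(−0.167t) = 1/7.1556 = 0.13975, so t = ln(7.1556)/0.167 = 1.9679/0.167 = 11.784.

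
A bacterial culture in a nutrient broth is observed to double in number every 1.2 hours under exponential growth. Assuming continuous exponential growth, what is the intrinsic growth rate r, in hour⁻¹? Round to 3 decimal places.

r = ln(2)/t_d = 0.6931/1.2 = 0.57762.

0.578 per hour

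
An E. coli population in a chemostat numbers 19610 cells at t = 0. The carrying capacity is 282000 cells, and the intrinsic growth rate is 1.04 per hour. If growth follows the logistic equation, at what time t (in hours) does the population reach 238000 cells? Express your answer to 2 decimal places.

A = (K − N₀)/N₀ = (282000 − 19610)/19610 = 13.38.
Solve 282000/(1 + 13.38·e^(−1.04t)) = 238000: 1 + 13.38·e^(−1.04t) = 1.1849, so e^(−1.04t) = 0.0138168.
−1.04·t = ln(0.0138168) = -4.2819, so t = 4.2819/1.04 = 4.1172.

4.12 hours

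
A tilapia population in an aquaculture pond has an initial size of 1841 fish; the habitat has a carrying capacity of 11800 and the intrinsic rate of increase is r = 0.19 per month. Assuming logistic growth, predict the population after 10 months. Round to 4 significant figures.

6523 fish

A = (K − N₀)/N₀ = (11800 − 1841)/1841 = 5.4096.
N(t) = K/(1 + A·e^(−rt)) = 11800/(1 + 5.4096×e^(−0.19×10)).
e^(−1.9) = 0.14957; denominator = 1 + 5.4096×0.14957 = 1.8091.
N = 11800/1.8091 = 6522.58.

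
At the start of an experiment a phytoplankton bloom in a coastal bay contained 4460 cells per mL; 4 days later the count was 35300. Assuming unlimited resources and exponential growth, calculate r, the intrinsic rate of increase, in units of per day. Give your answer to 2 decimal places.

0.52 per day

From N(t) = N₀·e^(rt): e^(r·4) = 35300/4460 = 7.9148.
r·4 = ln(7.9148) = 2.0687, so r = 2.0687/4 = 0.51718.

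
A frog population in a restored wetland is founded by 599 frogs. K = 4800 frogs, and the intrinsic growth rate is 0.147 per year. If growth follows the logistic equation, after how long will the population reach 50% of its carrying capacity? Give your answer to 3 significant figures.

A = (K − N₀)/N₀ = (4800 − 599)/599 = 7.0134.
Solve 4800/(1 + 7.0134·e^(−0.147t)) = 2400: 1 + 7.0134·e^(−0.147t) = 2, so e^(−0.147t) = 0.142585.
−0.147·t = ln(0.142585) = -1.9478, so t = 1.9478/0.147 = 13.25.

13.3 years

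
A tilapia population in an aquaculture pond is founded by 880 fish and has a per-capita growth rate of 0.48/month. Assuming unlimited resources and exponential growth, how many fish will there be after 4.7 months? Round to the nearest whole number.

N(t) = N₀·e^(rt) = 880 × e^(0.48×4.7) = 880 × e^2.256.
e^2.256 ≈ 9.5448, so N ≈ 880 × 9.5448 = 8399.45.

8399 fish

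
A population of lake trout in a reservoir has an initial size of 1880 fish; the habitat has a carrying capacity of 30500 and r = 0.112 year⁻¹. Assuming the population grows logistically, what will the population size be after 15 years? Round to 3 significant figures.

7950 fish

A = (K − N₀)/N₀ = (30500 − 1880)/1880 = 15.223.
N(t) = K/(1 + A·e^(−rt)) = 30500/(1 + 15.223×e^(−0.112×15)).
e^(−1.68) = 0.18637; denominator = 1 + 15.223×0.18637 = 3.8372.
N = 30500/3.8372 = 7948.41.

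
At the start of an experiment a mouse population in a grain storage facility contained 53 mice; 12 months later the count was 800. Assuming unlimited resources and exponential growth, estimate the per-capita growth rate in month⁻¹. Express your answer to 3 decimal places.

From N(t) = N₀·e^(rt): e^(r·12) = 800/53 = 15.094.
r·12 = ln(15.094) = 2.7143, so r = 2.7143/12 = 0.22619.

0.226 per month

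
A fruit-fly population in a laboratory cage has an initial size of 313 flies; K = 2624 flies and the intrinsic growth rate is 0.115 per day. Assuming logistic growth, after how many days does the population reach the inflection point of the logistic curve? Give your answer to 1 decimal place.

17.4 days

Logistic growth is fastest at N = K/2 = 1312.
A = (K − N₀)/N₀ = 7.3834. Set K/(1 + A·e^(−rt)) = K/2 → A·e^(−rt) = 1.
e^(−0.115t) = 1/7.3834 = 0.135439, so t = ln(7.3834)/0.115 = 1.9992/0.115 = 17.385.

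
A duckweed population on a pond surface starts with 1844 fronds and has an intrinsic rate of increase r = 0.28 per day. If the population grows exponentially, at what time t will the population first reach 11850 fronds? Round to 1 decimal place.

Set N₀·e^(rt) = 11850: e^(0.28·t) = 11850/1844 = 6.4262.
0.28·t = ln(6.4262) = 1.8604, so t = 1.8604/0.28 = 6.6443.

6.6 days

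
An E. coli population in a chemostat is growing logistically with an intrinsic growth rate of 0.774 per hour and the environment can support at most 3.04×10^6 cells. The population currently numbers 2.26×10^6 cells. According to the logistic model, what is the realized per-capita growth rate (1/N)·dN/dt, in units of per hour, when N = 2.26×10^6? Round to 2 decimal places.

0.20 per hour

(1/N)·dN/dt = r(1 − N/K) = 0.774 × (1 − 2.26×10^6/3.04×10^6).
= 0.774 × 0.25658 = 0.19859.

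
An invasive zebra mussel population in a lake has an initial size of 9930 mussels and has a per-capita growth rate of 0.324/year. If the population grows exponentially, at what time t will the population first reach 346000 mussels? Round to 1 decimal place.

Set N₀·e^(rt) = 346000: e^(0.324·t) = 346000/9930 = 34.844.
0.324·t = ln(34.844) = 3.5509, so t = 3.5509/0.324 = 10.96.

11.0 years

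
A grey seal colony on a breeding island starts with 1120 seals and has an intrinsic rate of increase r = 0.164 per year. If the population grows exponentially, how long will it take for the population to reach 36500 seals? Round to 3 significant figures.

Set N₀·e^(rt) = 36500: e^(0.164·t) = 36500/1120 = 32.589.
0.164·t = ln(32.589) = 3.484, so t = 3.484/0.164 = 21.244.

21.2 years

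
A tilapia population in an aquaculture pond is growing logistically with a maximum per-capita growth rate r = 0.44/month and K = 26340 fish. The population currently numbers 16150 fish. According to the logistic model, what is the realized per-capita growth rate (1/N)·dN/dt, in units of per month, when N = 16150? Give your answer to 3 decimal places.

(1/N)·dN/dt = r(1 − N/K) = 0.44 × (1 − 16150/26340).
= 0.44 × 0.38686 = 0.17022.

0.170 per month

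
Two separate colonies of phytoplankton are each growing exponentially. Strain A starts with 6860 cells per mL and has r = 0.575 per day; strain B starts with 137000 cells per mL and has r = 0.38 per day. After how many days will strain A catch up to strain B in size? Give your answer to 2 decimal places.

15.36 days

Set 6860·e^(0.575t) = 137000·e^(0.38t).
e^((0.575 − 0.38)t) = 137000/6860 → e^(0.195·t) = 19.971.
0.195·t = ln(19.971) = 2.9943, so t = 2.9943/0.195 = 15.355.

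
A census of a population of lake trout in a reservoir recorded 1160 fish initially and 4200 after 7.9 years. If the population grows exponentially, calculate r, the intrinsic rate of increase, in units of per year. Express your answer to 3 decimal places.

0.163 per year

From N(t) = N₀·e^(rt): e^(r·7.9) = 4200/1160 = 3.6207.
r·7.9 = ln(3.6207) = 1.2867, so r = 1.2867/7.9 = 0.16287.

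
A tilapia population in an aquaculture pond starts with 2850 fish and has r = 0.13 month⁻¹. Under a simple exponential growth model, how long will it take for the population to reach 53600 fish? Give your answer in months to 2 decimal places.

22.57 months

Set N₀·e^(rt) = 53600: e^(0.13·t) = 53600/2850 = 18.807.
0.13·t = ln(18.807) = 2.9342, so t = 2.9342/0.13 = 22.571.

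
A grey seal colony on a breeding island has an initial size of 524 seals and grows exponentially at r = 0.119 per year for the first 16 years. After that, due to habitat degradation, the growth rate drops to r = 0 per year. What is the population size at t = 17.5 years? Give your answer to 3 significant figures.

Phase 1: N(16) = 524·e^(0.119×16) = 524·e^1.904 = 3517.45.
Phase 2 runs for 17.5 − 16 = 1.5 years at r = 0.
N(17.5) = 3517.45·e^(0×1.5) = 3517.45·e^0 = 3517.45.

3520 seals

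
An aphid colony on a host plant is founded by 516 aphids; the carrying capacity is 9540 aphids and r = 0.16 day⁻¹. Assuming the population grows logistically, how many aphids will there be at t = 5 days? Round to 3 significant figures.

A = (K − N₀)/N₀ = (9540 − 516)/516 = 17.488.
N(t) = K/(1 + A·e^(−rt)) = 9540/(1 + 17.488×e^(−0.16×5)).
e^(−0.8) = 0.44933; denominator = 1 + 17.488×0.44933 = 8.858.
N = 9540/8.858 = 1076.99.

1080 aphids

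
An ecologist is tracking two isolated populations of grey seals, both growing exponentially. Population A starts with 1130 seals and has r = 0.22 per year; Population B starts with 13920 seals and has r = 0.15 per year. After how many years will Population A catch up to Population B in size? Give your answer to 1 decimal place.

35.9 years

Set 1130·e^(0.22t) = 13920·e^(0.15t).
e^((0.22 − 0.15)t) = 13920/1130 → e^(0.07·t) = 12.319.
0.07·t = ln(12.319) = 2.5111, so t = 2.5111/0.07 = 35.873.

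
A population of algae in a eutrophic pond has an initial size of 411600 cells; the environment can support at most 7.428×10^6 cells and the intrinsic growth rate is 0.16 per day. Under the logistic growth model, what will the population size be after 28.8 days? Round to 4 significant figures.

6349000 cells

A = (K − N₀)/N₀ = (7.428×10^6 − 411600)/411600 = 17.047.
N(t) = K/(1 + A·e^(−rt)) = 7.428×10^6/(1 + 17.047×e^(−0.16×28.8)).
e^(−4.608) = 0.0099717; denominator = 1 + 17.047×0.0099717 = 1.17.
N = 7.428×10^6/1.17 = 6.348801×10^6.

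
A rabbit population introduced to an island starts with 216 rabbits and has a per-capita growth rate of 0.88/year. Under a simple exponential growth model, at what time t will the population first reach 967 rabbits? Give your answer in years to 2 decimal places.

1.70 years

Set N₀·e^(rt) = 967: e^(0.88·t) = 967/216 = 4.4769.
0.88·t = ln(4.4769) = 1.4989, so t = 1.4989/0.88 = 1.7033.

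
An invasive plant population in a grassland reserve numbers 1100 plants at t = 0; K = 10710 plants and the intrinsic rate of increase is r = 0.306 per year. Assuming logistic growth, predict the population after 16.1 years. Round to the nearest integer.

10072 plants

A = (K − N₀)/N₀ = (10710 − 1100)/1100 = 8.7364.
N(t) = K/(1 + A·e^(−rt)) = 10710/(1 + 8.7364×e^(−0.306×16.1)).
e^(−4.927) = 0.0072511; denominator = 1 + 8.7364×0.0072511 = 1.0633.
N = 10710/1.0633 = 10072.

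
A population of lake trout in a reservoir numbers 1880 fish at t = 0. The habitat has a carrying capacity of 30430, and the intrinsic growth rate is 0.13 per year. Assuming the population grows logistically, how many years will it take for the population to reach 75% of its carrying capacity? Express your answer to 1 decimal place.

29.4 years

A = (K − N₀)/N₀ = (30430 − 1880)/1880 = 15.186.
Solve 30430/(1 + 15.186·e^(−0.13t)) = 22822.5: 1 + 15.186·e^(−0.13t) = 1.3333, so e^(−0.13t) = 0.0219498.
−0.13·t = ln(0.0219498) = -3.819, so t = 3.819/0.13 = 29.377.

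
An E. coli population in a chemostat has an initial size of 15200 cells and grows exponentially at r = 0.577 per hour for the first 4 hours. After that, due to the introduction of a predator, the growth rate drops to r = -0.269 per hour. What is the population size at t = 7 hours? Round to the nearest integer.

68190 cells

Phase 1: N(4) = 15200·e^(0.577×4) = 15200·e^2.308 = 152825.
Phase 2 runs for 7 − 4 = 3 hours at r = -0.269.
N(7) = 152825·e^(-0.269×3) = 152825·e^-0.807 = 68189.8.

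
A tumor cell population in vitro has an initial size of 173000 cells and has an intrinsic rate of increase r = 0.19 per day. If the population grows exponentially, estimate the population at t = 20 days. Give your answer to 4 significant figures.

7733000 cells

N(t) = N₀·e^(rt) = 173000 × e^(0.19×20) = 173000 × e^3.8.
e^3.8 ≈ 44.701, so N ≈ 173000 × 44.701 = 7.733305×10^6.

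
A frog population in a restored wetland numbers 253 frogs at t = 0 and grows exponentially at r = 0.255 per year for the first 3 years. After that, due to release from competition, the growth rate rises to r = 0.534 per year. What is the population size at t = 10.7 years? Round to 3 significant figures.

Phase 1: N(3) = 253·e^(0.255×3) = 253·e^0.765 = 543.696.
Phase 2 runs for 10.7 − 3 = 7.7 years at r = 0.534.
N(10.7) = 543.696·e^(0.534×7.7) = 543.696·e^4.112 = 33196.2.

33200 frogs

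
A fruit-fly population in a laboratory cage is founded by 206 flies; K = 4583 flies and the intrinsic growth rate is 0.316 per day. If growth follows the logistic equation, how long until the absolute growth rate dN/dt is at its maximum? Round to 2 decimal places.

9.67 days

Logistic growth is fastest at N = K/2 = 2291.5.
A = (K − N₀)/N₀ = 21.248. Set K/(1 + A·e^(−rt)) = K/2 → A·e^(−rt) = 1.
e^(−0.316t) = 1/21.248 = 0.0470642, so t = ln(21.248)/0.316 = 3.0562/0.316 = 9.6717.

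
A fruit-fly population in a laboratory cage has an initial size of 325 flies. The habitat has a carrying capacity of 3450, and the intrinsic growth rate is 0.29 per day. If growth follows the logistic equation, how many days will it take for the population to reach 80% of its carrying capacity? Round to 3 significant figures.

12.6 days

A = (K − N₀)/N₀ = (3450 − 325)/325 = 9.6154.
Solve 3450/(1 + 9.6154·e^(−0.29t)) = 2760: 1 + 9.6154·e^(−0.29t) = 1.25, so e^(−0.29t) = 0.026.
−0.29·t = ln(0.026) = -3.6497, so t = 3.6497/0.29 = 12.585.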